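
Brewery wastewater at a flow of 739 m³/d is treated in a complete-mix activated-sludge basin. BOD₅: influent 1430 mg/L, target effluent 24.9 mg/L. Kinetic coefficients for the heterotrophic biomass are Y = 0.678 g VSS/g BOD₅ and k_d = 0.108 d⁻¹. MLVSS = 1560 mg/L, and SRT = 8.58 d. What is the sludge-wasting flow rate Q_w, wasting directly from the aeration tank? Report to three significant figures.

Q_w ≈ 234 m³/d

From the SRT design equation V = Y Q (S₀−S) θ_c / [X (1 + k_d θ_c)] = 0.678 × 739 × (1430 − 24.9) × 8.58 / [1560 × (1 + 0.108 × 8.58)] = 6.04×10^6 / 3006 = 2010 m³.
With mixed-liquor wasting, θ_c = V/Q_w, so Q_w = V/θ_c = 2010/8.58 = 234.2 m³/d.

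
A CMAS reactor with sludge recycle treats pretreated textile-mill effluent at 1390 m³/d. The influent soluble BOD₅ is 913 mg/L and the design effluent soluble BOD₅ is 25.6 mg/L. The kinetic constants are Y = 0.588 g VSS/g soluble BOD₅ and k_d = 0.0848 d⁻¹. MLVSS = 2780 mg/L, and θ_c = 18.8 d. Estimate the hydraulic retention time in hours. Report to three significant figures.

From the SRT design equation V = Y Q (S₀−S) θ_c / [X (1 + k_d θ_c)] = 0.588 × 1390 × (913 − 25.6) × 18.8 / [2780 × (1 + 0.0848 × 18.8)] = 1.36×10^7 / 7212 = 1891 m³.
Hydraulic retention time τ = V/Q = 1891 / 1390 = 1.360 d = 32.64 h.

τ ≈ 32.6 h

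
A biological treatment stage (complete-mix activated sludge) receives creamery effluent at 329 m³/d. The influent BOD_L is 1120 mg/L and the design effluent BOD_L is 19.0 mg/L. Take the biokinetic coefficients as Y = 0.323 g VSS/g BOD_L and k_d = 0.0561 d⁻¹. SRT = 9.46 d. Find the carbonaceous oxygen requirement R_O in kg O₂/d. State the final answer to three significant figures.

R_O ≈ 254 kg O₂/d

The observed yield is Y_obs = Y/(1 + k_d·θ_c) = 0.323 / (1 + 0.0561 × 9.46) = 0.323 / 1.531 = 0.2110 g VSS per g BOD_L removed.
Substrate removed = Q·(S₀ − S) = 329 m³/d × (1120 − 19.0) g/m³ = 3.62×10^5 g/d = 362.2 kg/d.
Net sludge production P_X = 0.2110 × 362.2 = 76.44 kg VSS/d.
Carbonaceous O₂ demand = substrate oxidised − cell-mass equivalent = 362.2 − 1.42 × 76.44 = 253.7 kg O₂/d.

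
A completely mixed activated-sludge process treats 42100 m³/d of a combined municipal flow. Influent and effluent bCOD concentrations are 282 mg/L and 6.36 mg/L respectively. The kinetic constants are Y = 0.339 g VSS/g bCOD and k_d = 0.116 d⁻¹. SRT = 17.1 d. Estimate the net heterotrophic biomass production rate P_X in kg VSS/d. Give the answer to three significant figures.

Y_obs = Y / (1 + k_d θ_c) = 0.339 / (1 + 0.116 × 17.1) = 0.339 / 2.984 = 0.1136.
Q·(S₀ − S) = 42100 × (282 − 6.36) × 10⁻³ = 11604 kg/d removed.
Net biomass production P_X = Y_obs × Q·(S₀ − S) = 0.1136 × 11604 = 1319 kg VSS/d.

P_X ≈ 1320 kg VSS/d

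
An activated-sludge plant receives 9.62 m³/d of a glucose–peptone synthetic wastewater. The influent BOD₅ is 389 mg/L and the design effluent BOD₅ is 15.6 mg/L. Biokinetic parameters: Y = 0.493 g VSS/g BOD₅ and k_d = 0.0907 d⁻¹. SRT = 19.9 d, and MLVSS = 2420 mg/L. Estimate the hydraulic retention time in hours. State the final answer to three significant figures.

τ ≈ 13.0 h

Steady-state biomass mass balance: V·X·(1 + k_d·θ_c) = Y·Q·(S₀ − S)·θ_c, so V = 0.493 × 9.62 × (389 − 15.6) × 19.9 / [2420 × (1 + 0.0907 × 19.9)] = 3.52×10^4 / 6788 = 5.192 m³.
HRT = V/Q = 5.192 m³ / 9.62 m³·d⁻¹ = 0.5397 d × 24 = 12.95 h.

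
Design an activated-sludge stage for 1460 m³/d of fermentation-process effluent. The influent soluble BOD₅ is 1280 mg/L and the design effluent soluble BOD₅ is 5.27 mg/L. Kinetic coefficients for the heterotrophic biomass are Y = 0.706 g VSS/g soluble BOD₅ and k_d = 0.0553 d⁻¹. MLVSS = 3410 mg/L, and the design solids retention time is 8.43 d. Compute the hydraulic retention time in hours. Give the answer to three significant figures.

From the SRT design equation V = Y Q (S₀−S) θ_c / [X (1 + k_d θ_c)] = 0.706 × 1460 × (1280 − 5.27) × 8.43 / [3410 × (1 + 0.0553 × 8.43)] = 1.11×10^7 / 5000 = 2215 m³.
τ = V/Q = 2215/1460 = 1.517 d, or 36.42 h.

τ ≈ 36.4 h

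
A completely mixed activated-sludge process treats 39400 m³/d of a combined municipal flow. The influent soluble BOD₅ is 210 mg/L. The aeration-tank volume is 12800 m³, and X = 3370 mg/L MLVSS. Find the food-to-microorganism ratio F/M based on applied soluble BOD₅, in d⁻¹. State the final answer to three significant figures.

Food-to-microorganism ratio F/M = Q S₀ / (V X) = 39400 × 210 / (12800 × 3370) = 0.1918 d⁻¹.

F/M ≈ 0.192 d⁻¹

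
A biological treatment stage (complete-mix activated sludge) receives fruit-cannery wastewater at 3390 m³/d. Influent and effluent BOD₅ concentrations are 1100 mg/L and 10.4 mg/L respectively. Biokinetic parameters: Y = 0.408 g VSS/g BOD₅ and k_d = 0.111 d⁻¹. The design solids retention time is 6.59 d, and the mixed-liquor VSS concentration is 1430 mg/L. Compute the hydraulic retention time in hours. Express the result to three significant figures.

τ ≈ 28.4 h

Steady-state biomass mass balance: V·X·(1 + k_d·θ_c) = Y·Q·(S₀ − S)·θ_c, so V = 0.408 × 3390 × (1100 − 10.4) × 6.59 / [1430 × (1 + 0.111 × 6.59)] = 9.93×10^6 / 2476 = 4011 m³.
τ = V/Q = 4011/3390 = 1.183 d, or 28.40 h.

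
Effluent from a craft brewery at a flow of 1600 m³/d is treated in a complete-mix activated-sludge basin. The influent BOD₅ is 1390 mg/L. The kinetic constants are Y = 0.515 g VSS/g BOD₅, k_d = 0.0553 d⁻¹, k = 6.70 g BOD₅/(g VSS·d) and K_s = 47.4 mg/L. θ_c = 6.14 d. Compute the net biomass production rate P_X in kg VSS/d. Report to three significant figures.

From the Monod/SRT balance for a CMAS, S = K_s·(1+k_d θ_c)/[θ_c·(Y k − k_d) − 1] = 47.4 × (1 + 0.0553 × 6.14) / [6.14 × (0.515 × 6.70 − 0.0553) − 1] = 63.49 / 19.85 = 3.199 mg/L.
Y_obs = Y / (1 + k_d θ_c) = 0.515 / (1 + 0.0553 × 6.14) = 0.515 / 1.340 = 0.3845.
Substrate removed = Q·(S₀ − S) = 1600 m³/d × (1390 − 3.20) g/m³ = 2.22×10^6 g/d = 2219 kg/d.
Biomass produced: P_X = Y_obs·Q·ΔS = 0.3845 × 2219 ≈ 853.1 kg VSS/d.

P_X ≈ 853 kg VSS/d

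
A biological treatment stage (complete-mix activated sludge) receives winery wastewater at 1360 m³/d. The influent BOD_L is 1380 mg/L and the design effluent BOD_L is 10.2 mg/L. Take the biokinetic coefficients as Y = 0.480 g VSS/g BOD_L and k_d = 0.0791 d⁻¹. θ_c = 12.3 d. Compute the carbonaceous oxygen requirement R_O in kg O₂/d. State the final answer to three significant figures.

Correct the yield for decay: Y_obs = Y/(1 + k_d θ_c) = 0.480 / (1 + 0.0791 × 12.3) = 0.480 / 1.973 = 0.2433.
Q·(S₀ − S) = 1360 × (1380 − 10.2) × 10⁻³ = 1863 kg/d removed.
Net sludge production P_X = 0.2433 × 1863 = 453.2 kg VSS/d.
Carbonaceous O₂ demand = substrate oxidised − cell-mass equivalent = 1863 − 1.42 × 453.2 = 1219 kg O₂/d.

R_O ≈ 1220 kg O₂/d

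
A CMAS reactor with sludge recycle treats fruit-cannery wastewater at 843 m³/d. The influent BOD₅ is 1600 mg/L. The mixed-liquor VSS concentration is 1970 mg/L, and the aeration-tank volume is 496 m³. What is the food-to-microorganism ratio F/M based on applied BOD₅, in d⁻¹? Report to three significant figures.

F/M = applied load / biomass = Q·S₀/(V·X) = 843 × 1600 / (496.0 × 1970) = 1.380 d⁻¹.

F/M ≈ 1.38 d⁻¹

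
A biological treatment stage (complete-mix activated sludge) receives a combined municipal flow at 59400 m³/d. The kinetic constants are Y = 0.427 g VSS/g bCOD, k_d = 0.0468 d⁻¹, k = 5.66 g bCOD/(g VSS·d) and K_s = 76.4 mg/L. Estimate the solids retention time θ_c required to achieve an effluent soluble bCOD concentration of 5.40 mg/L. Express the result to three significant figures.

Specific growth rate at S = 5.40 mg/L: μ = YkS/(K_s+S) = 0.427·5.66·5.40/(76.4+5.40) = 0.1595 d⁻¹.
1/θ_c = 0.1595 − 0.0468 = 0.1127 d⁻¹, so θ_c = 8.870 d.

θ_c ≈ 8.87 d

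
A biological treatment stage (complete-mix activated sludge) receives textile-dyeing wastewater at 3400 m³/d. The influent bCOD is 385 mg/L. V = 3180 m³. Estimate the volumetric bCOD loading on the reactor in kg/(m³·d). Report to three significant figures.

L_v ≈ 0.412 kg bCOD/(m³·d)

L_v = Q S₀ / V = 3400 × 385 × 10⁻³ / 3180 = 0.4116 kg/(m³·d).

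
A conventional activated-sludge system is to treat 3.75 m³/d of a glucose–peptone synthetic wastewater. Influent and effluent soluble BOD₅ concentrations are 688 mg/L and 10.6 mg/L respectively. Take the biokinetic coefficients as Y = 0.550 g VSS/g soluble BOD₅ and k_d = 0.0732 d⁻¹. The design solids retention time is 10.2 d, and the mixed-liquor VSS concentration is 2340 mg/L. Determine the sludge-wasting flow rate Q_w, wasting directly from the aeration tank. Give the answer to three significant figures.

From the SRT design equation V = Y Q (S₀−S) θ_c / [X (1 + k_d θ_c)] = 0.550 × 3.75 × (688 − 10.6) × 10.2 / [2340 × (1 + 0.0732 × 10.2)] = 1.43×10^4 / 4087 = 3.487 m³.
With mixed-liquor wasting, θ_c = V/Q_w, so Q_w = V/θ_c = 3.487/10.2 = 0.3418 m³/d.

Q_w ≈ 0.342 m³/d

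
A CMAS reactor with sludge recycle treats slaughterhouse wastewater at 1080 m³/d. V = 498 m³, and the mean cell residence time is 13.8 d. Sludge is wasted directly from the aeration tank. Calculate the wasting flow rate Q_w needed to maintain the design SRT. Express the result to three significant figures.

With mixed-liquor wasting, θ_c = V/Q_w, so Q_w = V/θ_c = 498.0/13.8 = 36.09 m³/d.

Q_w ≈ 36.1 m³/d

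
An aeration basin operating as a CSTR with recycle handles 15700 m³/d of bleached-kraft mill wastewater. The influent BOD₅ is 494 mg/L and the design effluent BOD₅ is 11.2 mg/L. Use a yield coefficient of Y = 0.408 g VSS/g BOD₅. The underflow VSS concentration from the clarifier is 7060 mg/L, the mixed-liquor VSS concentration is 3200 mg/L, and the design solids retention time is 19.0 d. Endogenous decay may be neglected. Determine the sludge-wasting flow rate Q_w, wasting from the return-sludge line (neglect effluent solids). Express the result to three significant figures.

V·X = Y·Q·ΔS·θ_c gives V = 0.408 × 15700 × (494 − 11.2) × 19.0 / 3200 = 18362 m³.
Wasting from the return line (neglecting effluent solids): Q_w = V·X / (θ_c·X_r) = 18362 × 3200 / (19.0 × 7060) = 438.0 m³/d.

Q_w ≈ 438 m³/d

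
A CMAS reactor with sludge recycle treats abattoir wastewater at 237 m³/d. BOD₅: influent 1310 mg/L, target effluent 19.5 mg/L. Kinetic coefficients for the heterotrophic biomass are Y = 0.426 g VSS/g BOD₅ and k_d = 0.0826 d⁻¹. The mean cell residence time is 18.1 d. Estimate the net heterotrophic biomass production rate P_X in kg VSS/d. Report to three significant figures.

P_X ≈ 52.2 kg VSS/d

Correct the yield for decay: Y_obs = Y/(1 + k_d θ_c) = 0.426 / (1 + 0.0826 × 18.1) = 0.426 / 2.495 = 0.1707.
Substrate removed = Q·(S₀ − S) = 237 m³/d × (1310 − 19.5) g/m³ = 3.06×10^5 g/d = 305.8 kg/d.
P_X = Y_obs · Q(S₀ − S) = 0.1707 × 305.8 = 52.22 kg VSS/d.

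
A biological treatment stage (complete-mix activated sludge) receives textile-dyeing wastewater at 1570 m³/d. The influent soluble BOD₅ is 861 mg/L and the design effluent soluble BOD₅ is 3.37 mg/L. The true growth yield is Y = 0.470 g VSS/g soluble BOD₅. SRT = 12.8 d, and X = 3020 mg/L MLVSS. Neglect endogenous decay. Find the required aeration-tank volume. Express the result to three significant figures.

Biomass mass balance (decay neglected): V·X = Y·Q·(S₀ − S)·θ_c, so V = 0.470 × 1570 × (861 − 3.37) × 12.8 / 3020 = 2682 m³.

V ≈ 2680 m³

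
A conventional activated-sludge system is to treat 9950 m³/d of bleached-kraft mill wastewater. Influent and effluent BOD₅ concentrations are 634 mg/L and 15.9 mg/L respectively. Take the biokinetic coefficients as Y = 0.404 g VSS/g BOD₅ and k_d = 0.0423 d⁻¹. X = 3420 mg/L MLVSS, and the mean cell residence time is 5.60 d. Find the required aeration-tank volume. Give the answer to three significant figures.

Steady-state biomass mass balance: V·X·(1 + k_d·θ_c) = Y·Q·(S₀ − S)·θ_c, so V = 0.404 × 9950 × (634 − 15.9) × 5.60 / [3420 × (1 + 0.0423 × 5.60)] = 1.39×10^7 / 4230 = 3289 m³.

V ≈ 3290 m³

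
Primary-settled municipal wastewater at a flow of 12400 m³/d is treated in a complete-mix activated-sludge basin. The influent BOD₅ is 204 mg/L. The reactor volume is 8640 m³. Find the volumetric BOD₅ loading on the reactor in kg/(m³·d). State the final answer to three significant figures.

L_v ≈ 0.293 kg BOD₅/(m³·d)

L_v = Q S₀ / V = 12400 × 204 × 10⁻³ / 8640 = 0.2928 kg/(m³·d).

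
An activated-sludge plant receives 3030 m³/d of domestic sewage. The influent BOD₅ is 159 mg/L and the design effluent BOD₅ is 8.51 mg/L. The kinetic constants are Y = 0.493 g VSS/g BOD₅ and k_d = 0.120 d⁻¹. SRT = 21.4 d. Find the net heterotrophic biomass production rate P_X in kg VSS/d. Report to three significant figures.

P_X ≈ 63.0 kg VSS/d

Correct the yield for decay: Y_obs = Y/(1 + k_d θ_c) = 0.493 / (1 + 0.120 × 21.4) = 0.493 / 3.568 = 0.1382.
Mass of BOD₅ removed per day: Q(S₀ − S) = 3030 × 150.5 g/m³ = 456.0 kg/d.
Net biomass production P_X = Y_obs × Q·(S₀ − S) = 0.1382 × 456.0 = 63.00 kg VSS/d.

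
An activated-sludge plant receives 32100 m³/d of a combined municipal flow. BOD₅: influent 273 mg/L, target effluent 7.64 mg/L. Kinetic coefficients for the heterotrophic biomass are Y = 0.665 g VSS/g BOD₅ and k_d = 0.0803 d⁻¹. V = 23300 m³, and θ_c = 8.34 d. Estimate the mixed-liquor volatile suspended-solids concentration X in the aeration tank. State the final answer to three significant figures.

Solving the biomass balance for X: X = Y Q (S₀−S) θ_c / [V (1+k_d θ_c)] = 0.665 × 32100 × (273 − 7.64) × 8.34 / [23300 × (1 + 0.0803 × 8.34)] = 1214 mg/L.

X ≈ 1210 mg/L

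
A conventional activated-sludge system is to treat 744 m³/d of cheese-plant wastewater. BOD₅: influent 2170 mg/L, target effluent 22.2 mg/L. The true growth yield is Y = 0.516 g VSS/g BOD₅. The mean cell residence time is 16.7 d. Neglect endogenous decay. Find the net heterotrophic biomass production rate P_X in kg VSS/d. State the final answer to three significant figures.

Since k_d ≈ 0, Y_obs = Y = 0.516 g VSS/g BOD₅.
ΔS = 2170 − 22.2 = 2148 mg/L, so the substrate removal rate is 744 × 2148/1000 = 1598 kg BOD₅/d.
So the net sludge growth is P_X = 0.5160 × 1598 = 824.5 kg VSS/d.

P_X ≈ 825 kg VSS/d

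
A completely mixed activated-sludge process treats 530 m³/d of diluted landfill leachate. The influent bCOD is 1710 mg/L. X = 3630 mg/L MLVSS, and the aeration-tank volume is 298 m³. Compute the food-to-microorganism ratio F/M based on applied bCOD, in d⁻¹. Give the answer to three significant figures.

F/M ≈ 0.838 d⁻¹

Food-to-microorganism ratio F/M = Q S₀ / (V X) = 530 × 1710 / (298.0 × 3630) = 0.8378 d⁻¹.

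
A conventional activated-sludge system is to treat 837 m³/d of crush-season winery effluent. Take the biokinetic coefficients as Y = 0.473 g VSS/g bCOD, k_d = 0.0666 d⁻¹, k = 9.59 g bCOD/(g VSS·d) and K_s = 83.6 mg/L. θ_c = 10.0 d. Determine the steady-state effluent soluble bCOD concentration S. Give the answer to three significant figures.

Effluent substrate depends only on kinetics and SRT: S = K_s(1 + k_d θ_c) / [θ_c(Yk − k_d) − 1] = 83.6 × (1 + 0.0666 × 10.0) / [10.0 × (0.473 × 9.59 − 0.0666) − 1] = 139.3 / 43.69 = 3.188 mg/L.

S ≈ 3.19 mg/L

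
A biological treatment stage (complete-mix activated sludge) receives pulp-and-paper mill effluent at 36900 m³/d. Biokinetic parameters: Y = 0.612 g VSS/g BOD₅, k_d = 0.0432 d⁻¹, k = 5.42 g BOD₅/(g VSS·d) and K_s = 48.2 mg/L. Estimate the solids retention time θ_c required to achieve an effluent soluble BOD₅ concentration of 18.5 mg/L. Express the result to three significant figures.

θ_c ≈ 1.14 d

At the target effluent, Y k S/(K_s+S) = 0.612×5.42×18.5/66.70 = 0.9200 d⁻¹.
Then 1/θ_c = μ − k_d = 0.9200 − 0.0432 = 0.8768 d⁻¹, giving θ_c = 1.140 d.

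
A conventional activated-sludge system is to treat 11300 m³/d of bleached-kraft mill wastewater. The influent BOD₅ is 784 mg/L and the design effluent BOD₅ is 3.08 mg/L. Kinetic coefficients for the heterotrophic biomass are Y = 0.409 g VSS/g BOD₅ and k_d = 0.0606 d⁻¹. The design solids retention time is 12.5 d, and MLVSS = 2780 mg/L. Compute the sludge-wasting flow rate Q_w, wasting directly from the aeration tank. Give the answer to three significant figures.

From the SRT design equation V = Y Q (S₀−S) θ_c / [X (1 + k_d θ_c)] = 0.409 × 11300 × (784 − 3.08) × 12.5 / [2780 × (1 + 0.0606 × 12.5)] = 4.51×10^7 / 4886 = 9234 m³.
With mixed-liquor wasting, θ_c = V/Q_w, so Q_w = V/θ_c = 9234/12.5 = 738.7 m³/d.

Q_w ≈ 739 m³/d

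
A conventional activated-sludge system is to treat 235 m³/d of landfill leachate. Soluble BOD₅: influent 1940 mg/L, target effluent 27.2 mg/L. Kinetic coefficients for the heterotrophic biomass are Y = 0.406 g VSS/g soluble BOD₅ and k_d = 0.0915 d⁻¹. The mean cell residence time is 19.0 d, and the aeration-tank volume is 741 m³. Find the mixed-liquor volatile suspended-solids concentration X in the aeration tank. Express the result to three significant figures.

Solving the biomass balance for X: X = Y Q (S₀−S) θ_c / [V (1+k_d θ_c)] = 0.406 × 235 × (1940 − 27.2) × 19.0 / [741 × (1 + 0.0915 × 19.0)] = 1709 mg/L.

X ≈ 1710 mg/L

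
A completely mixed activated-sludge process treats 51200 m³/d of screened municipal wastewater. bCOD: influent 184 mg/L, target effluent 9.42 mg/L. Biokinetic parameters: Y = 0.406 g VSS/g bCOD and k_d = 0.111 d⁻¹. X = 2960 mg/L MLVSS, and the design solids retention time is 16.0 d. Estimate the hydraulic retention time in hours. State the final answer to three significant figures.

From the SRT design equation V = Y Q (S₀−S) θ_c / [X (1 + k_d θ_c)] = 0.406 × 51200 × (184 − 9.42) × 16.0 / [2960 × (1 + 0.111 × 16.0)] = 5.81×10^7 / 8217 = 7066 m³.
τ = V/Q = 7066/51200 = 0.1380 d, or 3.312 h.

τ ≈ 3.31 h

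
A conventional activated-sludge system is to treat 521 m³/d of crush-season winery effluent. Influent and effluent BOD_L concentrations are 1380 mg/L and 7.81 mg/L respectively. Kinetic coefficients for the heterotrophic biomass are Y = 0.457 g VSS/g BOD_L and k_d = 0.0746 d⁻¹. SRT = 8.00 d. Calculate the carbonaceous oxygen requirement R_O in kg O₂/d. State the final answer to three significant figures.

R_O ≈ 424 kg O₂/d

The observed yield is Y_obs = Y/(1 + k_d·θ_c) = 0.457 / (1 + 0.0746 × 8.00) = 0.457 / 1.597 = 0.2862 g VSS per g BOD_L removed.
Mass of BOD_L removed per day: Q(S₀ − S) = 521 × 1372 g/m³ = 714.9 kg/d.
Biomass synthesised: P_X = Y_obs × 714.9 = 204.6 kg VSS/d.
Carbonaceous O₂ demand = substrate oxidised − cell-mass equivalent = 714.9 − 1.42 × 204.6 = 424.4 kg O₂/d.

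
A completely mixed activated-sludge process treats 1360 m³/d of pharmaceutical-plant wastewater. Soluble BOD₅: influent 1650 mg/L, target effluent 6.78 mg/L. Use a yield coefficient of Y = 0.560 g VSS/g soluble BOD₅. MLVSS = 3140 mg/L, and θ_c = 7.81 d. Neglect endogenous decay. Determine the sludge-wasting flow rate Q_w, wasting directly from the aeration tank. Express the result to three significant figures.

Q_w ≈ 399 m³/d

V·X = Y·Q·ΔS·θ_c gives V = 0.560 × 1360 × (1650 − 6.78) × 7.81 / 3140 = 3113 m³.
Wasting from the aeration tank: Q_w = V / θ_c = 3113 / 7.81 = 398.6 m³/d.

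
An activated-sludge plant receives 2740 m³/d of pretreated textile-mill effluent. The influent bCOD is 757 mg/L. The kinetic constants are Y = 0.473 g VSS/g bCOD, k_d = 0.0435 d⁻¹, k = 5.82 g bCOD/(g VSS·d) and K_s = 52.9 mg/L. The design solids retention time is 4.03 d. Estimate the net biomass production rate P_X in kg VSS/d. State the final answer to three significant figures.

P_X ≈ 828 kg VSS/d

For a completely mixed reactor with recycle the Lawrence–McCarty relation gives S = K_s·(1 + k_d·θ_c) / [θ_c·(Y·k − k_d) − 1] = 52.9 × (1 + 0.0435 × 4.03) / [4.03 × (0.473 × 5.82 − 0.0435) − 1] = 62.17 / 9.919 = 6.268 mg/L.
Correct the yield for decay: Y_obs = Y/(1 + k_d θ_c) = 0.473 / (1 + 0.0435 × 4.03) = 0.473 / 1.175 = 0.4024.
Q·(S₀ − S) = 2740 × (757 − 6.27) × 10⁻³ = 2057 kg/d removed.
Biomass produced: P_X = Y_obs·Q·ΔS = 0.4024 × 2057 ≈ 827.8 kg VSS/d.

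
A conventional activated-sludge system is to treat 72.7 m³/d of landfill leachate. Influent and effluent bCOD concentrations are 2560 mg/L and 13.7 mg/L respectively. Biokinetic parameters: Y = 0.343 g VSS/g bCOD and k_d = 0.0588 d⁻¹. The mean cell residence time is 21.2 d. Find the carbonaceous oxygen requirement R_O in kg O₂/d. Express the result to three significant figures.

R_O ≈ 145 kg O₂/d

The observed yield is Y_obs = Y/(1 + k_d·θ_c) = 0.343 / (1 + 0.0588 × 21.2) = 0.343 / 2.247 = 0.1527 g VSS per g bCOD removed.
ΔS = 2560 − 13.7 = 2546 mg/L, so the substrate removal rate is 72.7 × 2546/1000 = 185.1 kg bCOD/d.
Net sludge production P_X = 0.1527 × 185.1 = 28.26 kg VSS/d.
Carbonaceous O₂ demand = substrate oxidised − cell-mass equivalent = 185.1 − 1.42 × 28.26 = 145.0 kg O₂/d.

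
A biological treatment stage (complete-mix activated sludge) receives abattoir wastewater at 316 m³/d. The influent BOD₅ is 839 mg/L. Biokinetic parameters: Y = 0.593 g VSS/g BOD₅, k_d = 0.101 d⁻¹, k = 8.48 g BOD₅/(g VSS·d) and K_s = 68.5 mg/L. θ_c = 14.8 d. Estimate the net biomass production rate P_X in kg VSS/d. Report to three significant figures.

P_X ≈ 62.8 kg VSS/d

Effluent substrate depends only on kinetics and SRT: S = K_s(1 + k_d θ_c) / [θ_c(Yk − k_d) − 1] = 68.5 × (1 + 0.101 × 14.8) / [14.8 × (0.593 × 8.48 − 0.101) − 1] = 170.9 / 71.93 = 2.376 mg/L.
Observed yield with endogenous decay: Y_obs = Y / (1 + k_d·θ_c) = 0.593 / (1 + 0.101 × 14.8) = 0.593 / 2.495 = 0.2377 g VSS/g BOD₅.
Q·(S₀ − S) = 316 × (839 − 2.38) × 10⁻³ = 264.4 kg/d removed.
Biomass produced: P_X = Y_obs·Q·ΔS = 0.2377 × 264.4 ≈ 62.84 kg VSS/d.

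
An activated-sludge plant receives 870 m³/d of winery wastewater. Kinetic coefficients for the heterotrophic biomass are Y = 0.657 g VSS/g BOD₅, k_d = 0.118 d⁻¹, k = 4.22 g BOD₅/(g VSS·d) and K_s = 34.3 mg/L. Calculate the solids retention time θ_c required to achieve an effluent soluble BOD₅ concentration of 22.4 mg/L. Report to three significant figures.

θ_c ≈ 1.02 d

Specific growth rate at S = 22.4 mg/L: μ = YkS/(K_s+S) = 0.657·4.22·22.4/(34.3+22.4) = 1.095 d⁻¹.
Then 1/θ_c = μ − k_d = 1.095 − 0.118 = 0.9773 d⁻¹, giving θ_c = 1.023 d.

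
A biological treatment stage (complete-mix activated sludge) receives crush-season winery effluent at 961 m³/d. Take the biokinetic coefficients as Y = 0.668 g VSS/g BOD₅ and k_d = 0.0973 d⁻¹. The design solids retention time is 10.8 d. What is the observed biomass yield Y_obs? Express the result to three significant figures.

Y_obs ≈ 0.326 g VSS/g BOD₅

Correct the yield for decay: Y_obs = Y/(1 + k_d θ_c) = 0.668 / (1 + 0.0973 × 10.8) = 0.668 / 2.051 = 0.3257.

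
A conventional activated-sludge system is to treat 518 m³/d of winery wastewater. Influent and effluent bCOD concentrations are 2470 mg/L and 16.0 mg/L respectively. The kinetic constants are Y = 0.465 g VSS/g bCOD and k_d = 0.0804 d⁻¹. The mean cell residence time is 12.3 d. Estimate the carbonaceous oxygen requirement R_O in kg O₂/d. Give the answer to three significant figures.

Observed yield with endogenous decay: Y_obs = Y / (1 + k_d·θ_c) = 0.465 / (1 + 0.0804 × 12.3) = 0.465 / 1.989 = 0.2338 g VSS/g bCOD.
Mass of bCOD removed per day: Q(S₀ − S) = 518 × 2454 g/m³ = 1271 kg/d.
Biomass synthesised: P_X = Y_obs × 1271 = 297.2 kg VSS/d.
R_O = Q·(S₀ − S) − 1.42·P_X = 1271 − 1.42 × 297.2 = 849.2 kg O₂/d.

R_O ≈ 849 kg O₂/d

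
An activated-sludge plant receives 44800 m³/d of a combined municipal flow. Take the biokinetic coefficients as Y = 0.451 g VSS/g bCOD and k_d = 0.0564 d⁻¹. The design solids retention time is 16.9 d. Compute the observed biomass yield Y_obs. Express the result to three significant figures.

Y_obs ≈ 0.231 g VSS/g bCOD

Observed yield with endogenous decay: Y_obs = Y / (1 + k_d·θ_c) = 0.451 / (1 + 0.0564 × 16.9) = 0.451 / 1.953 = 0.2309 g VSS/g bCOD.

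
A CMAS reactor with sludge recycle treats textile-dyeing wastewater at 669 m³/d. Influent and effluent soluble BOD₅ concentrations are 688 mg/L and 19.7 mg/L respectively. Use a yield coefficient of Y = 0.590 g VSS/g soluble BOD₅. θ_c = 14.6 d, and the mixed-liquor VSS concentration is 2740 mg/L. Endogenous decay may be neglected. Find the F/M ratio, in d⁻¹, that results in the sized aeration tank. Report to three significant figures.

F/M ≈ 0.120 d⁻¹

With k_d = 0 the design equation reduces to V = Y Q (S₀−S) θ_c / X = 0.590 × 669 × (688 − 19.7) × 14.6 / 2740 = 1406 m³.
F/M = applied load / biomass = Q·S₀/(V·X) = 669 × 688 / (1406 × 2740) = 0.1195 d⁻¹.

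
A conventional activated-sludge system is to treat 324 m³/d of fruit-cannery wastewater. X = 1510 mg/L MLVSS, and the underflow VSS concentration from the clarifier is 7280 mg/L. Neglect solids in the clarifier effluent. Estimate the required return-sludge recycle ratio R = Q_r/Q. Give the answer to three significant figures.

R = Q_r/Q = X/(X_r − X) = 1510 / (7280 − 1510) = 0.2617.

R ≈ 0.262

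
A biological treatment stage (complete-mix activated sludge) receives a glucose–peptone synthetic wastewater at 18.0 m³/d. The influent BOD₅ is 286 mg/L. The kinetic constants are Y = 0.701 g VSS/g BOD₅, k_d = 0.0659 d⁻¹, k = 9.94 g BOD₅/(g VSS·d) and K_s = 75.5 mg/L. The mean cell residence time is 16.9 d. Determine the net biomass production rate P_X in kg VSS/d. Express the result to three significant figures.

From the Monod/SRT balance for a CMAS, S = K_s·(1+k_d θ_c)/[θ_c·(Y k − k_d) − 1] = 75.5 × (1 + 0.0659 × 16.9) / [16.9 × (0.701 × 9.94 − 0.0659) − 1] = 159.6 / 115.6 = 1.380 mg/L.
Observed yield with endogenous decay: Y_obs = Y / (1 + k_d·θ_c) = 0.701 / (1 + 0.0659 × 16.9) = 0.701 / 2.114 = 0.3316 g VSS/g BOD₅.
Mass of BOD₅ removed per day: Q(S₀ − S) = 18.0 × 284.6 g/m³ = 5.123 kg/d.
Biomass produced: P_X = Y_obs·Q·ΔS = 0.3316 × 5.123 ≈ 1.699 kg VSS/d.

P_X ≈ 1.70 kg VSS/d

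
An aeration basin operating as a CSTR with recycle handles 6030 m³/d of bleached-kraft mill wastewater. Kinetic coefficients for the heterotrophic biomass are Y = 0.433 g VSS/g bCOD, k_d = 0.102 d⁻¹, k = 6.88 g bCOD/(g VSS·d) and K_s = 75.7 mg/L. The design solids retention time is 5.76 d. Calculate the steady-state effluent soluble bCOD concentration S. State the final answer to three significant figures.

S ≈ 7.72 mg/L

For a completely mixed reactor with recycle the Lawrence–McCarty relation gives S = K_s·(1 + k_d·θ_c) / [θ_c·(Y·k − k_d) − 1] = 75.7 × (1 + 0.102 × 5.76) / [5.76 × (0.433 × 6.88 − 0.102) − 1] = 120.2 / 15.57 = 7.718 mg/L.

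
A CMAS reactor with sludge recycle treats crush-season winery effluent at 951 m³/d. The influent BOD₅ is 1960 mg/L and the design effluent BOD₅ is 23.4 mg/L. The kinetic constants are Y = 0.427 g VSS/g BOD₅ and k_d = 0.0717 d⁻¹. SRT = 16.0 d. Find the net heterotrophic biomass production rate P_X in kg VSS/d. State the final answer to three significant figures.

P_X ≈ 366 kg VSS/d

Y_obs = Y / (1 + k_d θ_c) = 0.427 / (1 + 0.0717 × 16.0) = 0.427 / 2.147 = 0.1989.
Q·(S₀ − S) = 951 × (1960 − 23.4) × 10⁻³ = 1842 kg/d removed.
P_X = Y_obs · Q(S₀ − S) = 0.1989 × 1842 = 366.2 kg VSS/d.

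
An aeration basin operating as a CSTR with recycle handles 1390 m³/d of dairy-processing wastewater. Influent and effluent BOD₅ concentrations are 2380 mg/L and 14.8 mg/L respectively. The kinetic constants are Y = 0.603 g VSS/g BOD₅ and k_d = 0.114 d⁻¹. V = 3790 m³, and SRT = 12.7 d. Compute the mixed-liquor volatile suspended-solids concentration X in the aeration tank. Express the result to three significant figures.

From V·X·(1 + k_d·θ_c) = Y·Q·(S₀ − S)·θ_c: X = 0.603 × 1390 × (2380 − 14.8) × 12.7 / [3790 × (1 + 0.114 × 12.7)] = 2714 mg/L.

X ≈ 2710 mg/L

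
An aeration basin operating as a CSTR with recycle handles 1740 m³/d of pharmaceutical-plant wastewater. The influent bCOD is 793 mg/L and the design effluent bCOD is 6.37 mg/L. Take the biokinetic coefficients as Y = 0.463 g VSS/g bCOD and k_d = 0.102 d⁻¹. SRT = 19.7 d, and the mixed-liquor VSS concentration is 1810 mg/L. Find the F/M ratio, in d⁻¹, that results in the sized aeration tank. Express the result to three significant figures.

From the SRT design equation V = Y Q (S₀−S) θ_c / [X (1 + k_d θ_c)] = 0.463 × 1740 × (793 − 6.37) × 19.7 / [1810 × (1 + 0.102 × 19.7)] = 1.25×10^7 / 5447 = 2292 m³.
Food-to-microorganism ratio F/M = Q S₀ / (V X) = 1740 × 793 / (2292 × 1810) = 0.3326 d⁻¹.

F/M ≈ 0.333 d⁻¹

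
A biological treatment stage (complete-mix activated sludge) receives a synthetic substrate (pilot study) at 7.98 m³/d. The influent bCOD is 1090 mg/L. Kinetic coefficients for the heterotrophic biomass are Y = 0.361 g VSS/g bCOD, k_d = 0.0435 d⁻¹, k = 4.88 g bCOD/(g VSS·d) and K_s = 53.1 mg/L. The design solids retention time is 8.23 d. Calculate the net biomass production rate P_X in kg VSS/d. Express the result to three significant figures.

P_X ≈ 2.30 kg VSS/d

Effluent substrate depends only on kinetics and SRT: S = K_s(1 + k_d θ_c) / [θ_c(Yk − k_d) − 1] = 53.1 × (1 + 0.0435 × 8.23) / [8.23 × (0.361 × 4.88 − 0.0435) − 1] = 72.11 / 13.14 = 5.488 mg/L.
Observed yield with endogenous decay: Y_obs = Y / (1 + k_d·θ_c) = 0.361 / (1 + 0.0435 × 8.23) = 0.361 / 1.358 = 0.2658 g VSS/g bCOD.
ΔS = 1090 − 5.49 = 1085 mg/L, so the substrate removal rate is 7.98 × 1085/1000 = 8.654 kg bCOD/d.
P_X = Y_obs · Q(S₀ − S) = 0.2658 × 8.654 = 2.301 kg VSS/d.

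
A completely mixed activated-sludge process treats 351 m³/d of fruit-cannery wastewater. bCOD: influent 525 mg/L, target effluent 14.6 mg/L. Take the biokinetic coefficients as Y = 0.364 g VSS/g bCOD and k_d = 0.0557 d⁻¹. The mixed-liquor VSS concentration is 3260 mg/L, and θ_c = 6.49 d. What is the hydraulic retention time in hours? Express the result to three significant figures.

τ ≈ 6.52 h

Rearranging the biomass balance for a CMAS with decay, V = Y·Q·ΔS·θ_c / [X·(1+k_d θ_c)] = 0.364 × 351 × (525 − 14.6) × 6.49 / [3260 × (1 + 0.0557 × 6.49)] = 4.23×10^5 / 4438 = 95.35 m³.
HRT = V/Q = 95.35 m³ / 351 m³·d⁻¹ = 0.2717 d × 24 = 6.520 h.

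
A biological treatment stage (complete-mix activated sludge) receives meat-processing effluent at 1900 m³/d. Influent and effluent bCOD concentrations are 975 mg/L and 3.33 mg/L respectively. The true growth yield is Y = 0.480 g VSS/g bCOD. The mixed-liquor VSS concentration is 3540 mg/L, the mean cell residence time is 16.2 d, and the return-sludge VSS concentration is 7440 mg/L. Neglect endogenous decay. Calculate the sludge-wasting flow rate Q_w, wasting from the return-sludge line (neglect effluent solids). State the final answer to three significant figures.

Q_w ≈ 119 m³/d

Biomass mass balance (decay neglected): V·X = Y·Q·(S₀ − S)·θ_c, so V = 0.480 × 1900 × (975 − 3.33) × 16.2 / 3540 = 4055 m³.
Q_w = (V·X)/(θ_c X_r) = 4055 × 3540 / (16.2 × 7440) = 119.1 m³/d.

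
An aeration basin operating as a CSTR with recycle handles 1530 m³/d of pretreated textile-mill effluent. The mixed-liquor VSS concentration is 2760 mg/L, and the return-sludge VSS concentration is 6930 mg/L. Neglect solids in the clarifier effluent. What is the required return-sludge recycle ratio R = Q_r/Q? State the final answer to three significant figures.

R ≈ 0.662

Solids balance on the clarifier gives (1+R)X = R·X_r, so R = X/(X_r − X) = 2760 / (6930 − 2760) = 0.6619.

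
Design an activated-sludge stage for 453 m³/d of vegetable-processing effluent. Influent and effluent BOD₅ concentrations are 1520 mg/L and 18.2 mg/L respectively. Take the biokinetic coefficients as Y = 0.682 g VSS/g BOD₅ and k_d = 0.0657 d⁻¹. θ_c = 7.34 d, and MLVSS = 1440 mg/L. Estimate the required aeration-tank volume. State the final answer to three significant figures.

V ≈ 1600 m³

Rearranging the biomass balance for a CMAS with decay, V = Y·Q·ΔS·θ_c / [X·(1+k_d θ_c)] = 0.682 × 453 × (1520 − 18.2) × 7.34 / [1440 × (1 + 0.0657 × 7.34)] = 3.41×10^6 / 2134 = 1596 m³.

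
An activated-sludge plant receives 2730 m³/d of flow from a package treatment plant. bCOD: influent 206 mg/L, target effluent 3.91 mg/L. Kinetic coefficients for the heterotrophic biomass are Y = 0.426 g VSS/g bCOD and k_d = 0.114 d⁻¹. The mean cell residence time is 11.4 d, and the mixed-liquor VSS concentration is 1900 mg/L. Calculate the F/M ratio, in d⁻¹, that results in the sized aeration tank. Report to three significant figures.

F/M ≈ 0.483 d⁻¹

Steady-state biomass mass balance: V·X·(1 + k_d·θ_c) = Y·Q·(S₀ − S)·θ_c, so V = 0.426 × 2730 × (206 − 3.91) × 11.4 / [1900 × (1 + 0.114 × 11.4)] = 2.68×10^6 / 4369 = 613.2 m³.
F/M = Q·S₀ / (V·X) = 2730 × 206 / (613.2 × 1900) = 0.4827 g bCOD·(g VSS·d)⁻¹.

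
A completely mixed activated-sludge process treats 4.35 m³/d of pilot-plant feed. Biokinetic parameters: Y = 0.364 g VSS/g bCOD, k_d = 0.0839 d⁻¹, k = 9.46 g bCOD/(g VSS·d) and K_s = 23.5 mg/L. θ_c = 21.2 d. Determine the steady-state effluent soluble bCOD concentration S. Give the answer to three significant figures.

Effluent substrate depends only on kinetics and SRT: S = K_s(1 + k_d θ_c) / [θ_c(Yk − k_d) − 1] = 23.5 × (1 + 0.0839 × 21.2) / [21.2 × (0.364 × 9.46 − 0.0839) − 1] = 65.30 / 70.22 = 0.9299 mg/L.

S ≈ 0.930 mg/L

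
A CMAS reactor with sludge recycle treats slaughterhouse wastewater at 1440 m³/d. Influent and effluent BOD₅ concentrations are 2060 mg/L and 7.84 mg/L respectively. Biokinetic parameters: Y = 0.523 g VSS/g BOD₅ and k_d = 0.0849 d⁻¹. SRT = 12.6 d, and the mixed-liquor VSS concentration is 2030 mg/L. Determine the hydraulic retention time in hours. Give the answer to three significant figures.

Steady-state biomass mass balance: V·X·(1 + k_d·θ_c) = Y·Q·(S₀ − S)·θ_c, so V = 0.523 × 1440 × (2060 − 7.84) × 12.6 / [2030 × (1 + 0.0849 × 12.6)] = 1.95×10^7 / 4202 = 4635 m³.
Hydraulic retention time τ = V/Q = 4635 / 1440 = 3.219 d = 77.25 h.

τ ≈ 77.2 h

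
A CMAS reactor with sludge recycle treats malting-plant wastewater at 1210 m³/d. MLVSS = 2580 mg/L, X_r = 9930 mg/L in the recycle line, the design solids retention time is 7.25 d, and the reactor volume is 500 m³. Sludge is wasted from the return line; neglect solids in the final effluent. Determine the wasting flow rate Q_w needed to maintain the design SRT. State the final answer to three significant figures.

Q_w ≈ 17.9 m³/d

Q_w = (V·X)/(θ_c X_r) = 500.0 × 2580 / (7.25 × 9930) = 17.92 m³/d.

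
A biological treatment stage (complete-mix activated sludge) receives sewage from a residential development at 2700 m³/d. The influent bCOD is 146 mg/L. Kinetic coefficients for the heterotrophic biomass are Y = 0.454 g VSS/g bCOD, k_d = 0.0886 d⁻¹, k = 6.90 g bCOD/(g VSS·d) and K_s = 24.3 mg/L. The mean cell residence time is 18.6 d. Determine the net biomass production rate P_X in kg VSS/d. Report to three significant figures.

For a completely mixed reactor with recycle the Lawrence–McCarty relation gives S = K_s·(1 + k_d·θ_c) / [θ_c·(Y·k − k_d) − 1] = 24.3 × (1 + 0.0886 × 18.6) / [18.6 × (0.454 × 6.90 − 0.0886) − 1] = 64.35 / 55.62 = 1.157 mg/L.
The observed yield is Y_obs = Y/(1 + k_d·θ_c) = 0.454 / (1 + 0.0886 × 18.6) = 0.454 / 2.648 = 0.1715 g VSS per g bCOD removed.
Substrate removed = Q·(S₀ − S) = 2700 m³/d × (146 − 1.16) g/m³ = 3.91×10^5 g/d = 391.1 kg/d.
P_X = Y_obs · Q(S₀ − S) = 0.1715 × 391.1 = 67.05 kg VSS/d.

P_X ≈ 67.0 kg VSS/d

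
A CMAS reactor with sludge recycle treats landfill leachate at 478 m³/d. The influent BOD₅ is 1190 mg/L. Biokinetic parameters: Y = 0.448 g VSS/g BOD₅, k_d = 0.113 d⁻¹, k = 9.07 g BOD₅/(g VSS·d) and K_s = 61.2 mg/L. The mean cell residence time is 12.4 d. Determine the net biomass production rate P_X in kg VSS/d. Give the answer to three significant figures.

For a completely mixed reactor with recycle the Lawrence–McCarty relation gives S = K_s·(1 + k_d·θ_c) / [θ_c·(Y·k − k_d) − 1] = 61.2 × (1 + 0.113 × 12.4) / [12.4 × (0.448 × 9.07 − 0.113) − 1] = 147.0 / 47.98 = 3.063 mg/L.
The observed yield is Y_obs = Y/(1 + k_d·θ_c) = 0.448 / (1 + 0.113 × 12.4) = 0.448 / 2.401 = 0.1866 g VSS per g BOD₅ removed.
ΔS = 1190 − 3.06 = 1187 mg/L, so the substrate removal rate is 478 × 1187/1000 = 567.4 kg BOD₅/d.
Biomass produced: P_X = Y_obs·Q·ΔS = 0.1866 × 567.4 ≈ 105.9 kg VSS/d.

P_X ≈ 106 kg VSS/d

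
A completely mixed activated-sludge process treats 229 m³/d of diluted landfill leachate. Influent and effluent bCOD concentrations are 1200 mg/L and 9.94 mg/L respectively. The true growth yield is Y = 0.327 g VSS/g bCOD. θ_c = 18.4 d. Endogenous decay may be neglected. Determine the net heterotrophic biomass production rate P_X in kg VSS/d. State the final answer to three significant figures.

P_X ≈ 89.1 kg VSS/d

No decay correction is needed, so Y_obs = Y = 0.327.
Substrate removed = Q·(S₀ − S) = 229 m³/d × (1200 − 9.94) g/m³ = 2.73×10^5 g/d = 272.5 kg/d.
So the net sludge growth is P_X = 0.3270 × 272.5 = 89.12 kg VSS/d.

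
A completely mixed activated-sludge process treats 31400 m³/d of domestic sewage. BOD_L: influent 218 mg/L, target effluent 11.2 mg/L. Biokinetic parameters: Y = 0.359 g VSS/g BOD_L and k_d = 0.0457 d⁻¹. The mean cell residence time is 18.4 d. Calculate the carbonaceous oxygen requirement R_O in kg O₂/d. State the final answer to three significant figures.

R_O ≈ 4700 kg O₂/d

Y_obs = Y / (1 + k_d θ_c) = 0.359 / (1 + 0.0457 × 18.4) = 0.359 / 1.841 = 0.1950.
Substrate removed = Q·(S₀ − S) = 31400 m³/d × (218 − 11.2) g/m³ = 6.49×10^6 g/d = 6494 kg/d.
P_X = Y_obs·Q·(S₀ − S) = 0.1950 × 6494 = 1266 kg VSS/d.
R_O = Q·ΔS − 1.42 P_X = 6494 − 1798 = 4695 kg O₂/d.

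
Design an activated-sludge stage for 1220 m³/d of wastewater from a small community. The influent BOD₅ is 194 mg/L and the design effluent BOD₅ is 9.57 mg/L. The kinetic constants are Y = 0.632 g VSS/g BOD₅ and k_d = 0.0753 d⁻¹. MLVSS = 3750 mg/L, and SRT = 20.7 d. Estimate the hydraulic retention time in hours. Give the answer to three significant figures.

τ ≈ 6.04 h

From the SRT design equation V = Y Q (S₀−S) θ_c / [X (1 + k_d θ_c)] = 0.632 × 1220 × (194 − 9.57) × 20.7 / [3750 × (1 + 0.0753 × 20.7)] = 2.94×10^6 / 9595 = 306.8 m³.
HRT = V/Q = 306.8 m³ / 1220 m³·d⁻¹ = 0.2515 d × 24 = 6.035 h.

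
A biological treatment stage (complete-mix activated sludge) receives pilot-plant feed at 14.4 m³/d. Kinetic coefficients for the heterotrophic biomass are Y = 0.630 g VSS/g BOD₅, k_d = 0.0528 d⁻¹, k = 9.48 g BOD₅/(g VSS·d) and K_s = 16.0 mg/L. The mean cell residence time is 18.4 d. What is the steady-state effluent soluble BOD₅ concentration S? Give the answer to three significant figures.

S ≈ 0.292 mg/L

From the Monod/SRT balance for a CMAS, S = K_s·(1+k_d θ_c)/[θ_c·(Y k − k_d) − 1] = 16.0 × (1 + 0.0528 × 18.4) / [18.4 × (0.630 × 9.48 − 0.0528) − 1] = 31.54 / 107.9 = 0.2923 mg/L.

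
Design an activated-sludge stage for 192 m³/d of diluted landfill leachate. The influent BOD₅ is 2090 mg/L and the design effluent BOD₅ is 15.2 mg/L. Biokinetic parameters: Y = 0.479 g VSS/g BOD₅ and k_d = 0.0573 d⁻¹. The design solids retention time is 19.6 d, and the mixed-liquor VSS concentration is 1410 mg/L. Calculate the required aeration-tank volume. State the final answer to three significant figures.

V ≈ 1250 m³

Steady-state biomass mass balance: V·X·(1 + k_d·θ_c) = Y·Q·(S₀ − S)·θ_c, so V = 0.479 × 192 × (2090 − 15.2) × 19.6 / [1410 × (1 + 0.0573 × 19.6)] = 3.74×10^6 / 2994 = 1249 m³.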